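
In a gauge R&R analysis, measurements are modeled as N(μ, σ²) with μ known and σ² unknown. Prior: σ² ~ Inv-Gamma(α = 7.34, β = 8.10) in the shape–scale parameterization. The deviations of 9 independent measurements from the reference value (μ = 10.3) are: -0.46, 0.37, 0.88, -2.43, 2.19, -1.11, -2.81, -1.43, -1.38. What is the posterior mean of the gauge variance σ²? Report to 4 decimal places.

With known mean μ and an Inverse-Gamma(α, β) prior on σ², the Normal likelihood is conjugate: posterior is Inv-Gamma(α + n/2, β + Σ(xᵢ−μ)²/2).
Σ(xᵢ−μ)² = (-0.46)² + (0.37)² + (0.88)² + (-2.43)² + (2.19)² + (-1.11)² + (-2.81)² + (-1.43)² + (-1.38)² = 24.9014.
Posterior: Inv-Gamma(7.34 + 9/2, 8.10 + 24.9014/2) = Inv-Gamma(11.84, 20.55070).
E[σ²|data] = β/(α−1) = 20.55070/10.84 = 1.8958.

1.8958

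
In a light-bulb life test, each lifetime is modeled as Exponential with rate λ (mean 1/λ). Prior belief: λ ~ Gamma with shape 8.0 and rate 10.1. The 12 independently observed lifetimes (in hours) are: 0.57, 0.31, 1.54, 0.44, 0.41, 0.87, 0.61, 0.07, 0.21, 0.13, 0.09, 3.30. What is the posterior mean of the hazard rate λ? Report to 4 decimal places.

1.0724

With a Gamma(shape α, rate β) prior on the exponential rate λ, the posterior after n observations with total T = Σxᵢ is Gamma(α+n, β+T).
Sum of observations T = 8.55 hours; n = 12.
Posterior: Gamma(8.0+12, 10.1+8.55) = Gamma(20.0, 18.65).
Posterior mean of λ = α/β = 20.0/18.65 = 1.0724.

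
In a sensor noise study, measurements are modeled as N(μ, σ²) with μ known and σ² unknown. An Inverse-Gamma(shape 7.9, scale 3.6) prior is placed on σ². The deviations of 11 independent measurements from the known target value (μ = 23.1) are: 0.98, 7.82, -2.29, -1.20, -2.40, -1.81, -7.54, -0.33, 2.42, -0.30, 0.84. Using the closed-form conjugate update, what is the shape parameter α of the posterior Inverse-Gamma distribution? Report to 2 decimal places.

With known mean μ and an Inverse-Gamma(α, β) prior on σ², the Normal likelihood is conjugate: posterior is Inv-Gamma(α + n/2, β + Σ(xᵢ−μ)²/2).
Σ(xᵢ−μ)² = (0.98)² + (7.82)² + (-2.29)² + (-1.20)² + (-2.40)² + (-1.81)² + (-7.54)² + (-0.33)² + (2.42)² + (-0.30)² + (0.84)² = 141.4455.
Posterior: Inv-Gamma(7.9 + 11/2, 3.6 + 141.4455/2) = Inv-Gamma(13.40, 74.32275).
Posterior α = 13.40.

13.40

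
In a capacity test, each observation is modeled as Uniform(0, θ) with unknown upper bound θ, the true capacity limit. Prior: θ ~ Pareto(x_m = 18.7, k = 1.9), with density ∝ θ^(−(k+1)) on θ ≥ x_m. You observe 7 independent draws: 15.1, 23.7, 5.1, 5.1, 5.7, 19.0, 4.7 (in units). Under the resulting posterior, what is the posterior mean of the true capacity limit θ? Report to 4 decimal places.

A Pareto(scale x_m, shape k) prior on the upper bound θ of Uniform(0, θ) is conjugate: posterior is Pareto(max(x_m, max xᵢ), k + n).
Sample maximum = 23.7; prior scale x_m = 18.7 → posterior scale = max = 23.7.
Posterior shape = 1.9 + 7 = 8.9.
E[θ|data] = k·x_m/(k−1) = 8.9·23.7/7.9 = 26.7000.

26.7000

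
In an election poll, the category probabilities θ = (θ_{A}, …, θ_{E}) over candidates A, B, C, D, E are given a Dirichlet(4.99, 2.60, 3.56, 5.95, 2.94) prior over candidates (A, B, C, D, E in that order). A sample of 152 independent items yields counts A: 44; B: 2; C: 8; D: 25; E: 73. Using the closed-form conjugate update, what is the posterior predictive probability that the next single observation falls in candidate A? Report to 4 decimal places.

The Dirichlet prior is conjugate to the Multinomial likelihood: each posterior αⱼ = prior αⱼ + observed count nⱼ.
Posterior concentration: (48.99, 4.60, 11.56, 30.95, 75.94), total = 172.04.
P(next = A | data) = α_{A}/Σα = 0.2848.

0.2848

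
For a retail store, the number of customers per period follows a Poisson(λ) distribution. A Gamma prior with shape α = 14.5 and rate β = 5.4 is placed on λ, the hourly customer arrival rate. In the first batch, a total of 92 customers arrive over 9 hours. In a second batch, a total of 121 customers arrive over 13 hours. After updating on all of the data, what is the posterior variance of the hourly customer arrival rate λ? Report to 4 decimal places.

0.3030

With a Gamma(shape α, rate β) prior, the Poisson likelihood is conjugate: the posterior is Gamma(α + ΣXᵢ, β + n).
After batch 1: Gamma(α+S, β+n) = Gamma(14.5+92, 5.4+9) = Gamma(106.5, 14.4).
After batch 2: Gamma(α+S, β+n) = Gamma(106.5+121, 14.4+13) = Gamma(227.5, 27.4).
Var = α/β² = 227.5/27.4² = 0.3030.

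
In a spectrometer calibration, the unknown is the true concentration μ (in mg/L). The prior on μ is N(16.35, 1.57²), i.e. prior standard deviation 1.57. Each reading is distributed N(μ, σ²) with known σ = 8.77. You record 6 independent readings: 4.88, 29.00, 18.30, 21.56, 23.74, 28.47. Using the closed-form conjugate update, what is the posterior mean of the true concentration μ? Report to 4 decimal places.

For Normal data with known variance σ², a Normal(μ₀, σ₀²) prior on μ is conjugate. Posterior precision = 1/σ₀² + n/σ²; posterior mean is the precision-weighted average of μ₀ and x̄.
Σxᵢ = 4.88 + 29.00 + 18.30 + 21.56 + 23.74 + 28.47 = 125.95, so n·x̄ = 125.95.
σ₀² = 1.57² = 2.4649, σ² = 8.77² = 76.9129; σ² + n·σ₀² = 76.9129 + 6·2.4649 = 91.7023.
Posterior mean = (μ₀/σ₀² + n·x̄/σ²)/(1/σ₀² + n/σ²) = (σ²·μ₀ + σ₀²·n·x̄)/(σ² + n·σ₀²) = (76.9129·16.35 + 2.4649·125.95)/91.7023 = 1567.98007/91.7023 = 17.0986.

17.0986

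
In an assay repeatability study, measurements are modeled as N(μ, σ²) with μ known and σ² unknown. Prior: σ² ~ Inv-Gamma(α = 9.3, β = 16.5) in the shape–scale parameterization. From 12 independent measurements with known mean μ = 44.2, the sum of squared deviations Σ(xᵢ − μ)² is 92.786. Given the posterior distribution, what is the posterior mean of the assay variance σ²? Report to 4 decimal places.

4.3981

With known mean μ and an Inverse-Gamma(α, β) prior on σ², the Normal likelihood is conjugate: posterior is Inv-Gamma(α + n/2, β + Σ(xᵢ−μ)²/2).
Posterior: Inv-Gamma(9.3 + 12/2, 16.5 + 92.786/2) = Inv-Gamma(15.30, 62.8930).
E[σ²|data] = β/(α−1) = 62.8930/14.30 = 4.3981.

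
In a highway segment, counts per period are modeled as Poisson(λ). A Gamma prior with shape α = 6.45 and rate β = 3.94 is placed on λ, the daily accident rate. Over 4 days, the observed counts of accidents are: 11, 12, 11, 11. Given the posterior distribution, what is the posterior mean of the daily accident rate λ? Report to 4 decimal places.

With a Gamma(shape α, rate β) prior, the Poisson likelihood is conjugate: the posterior is Gamma(α + ΣXᵢ, β + n).
Sum of counts S = 45 over n = 4 days.
Posterior: Gamma(α+S, β+n) = Gamma(6.45+45, 3.94+4) = Gamma(51.45, 7.94).
Posterior mean = α/β = 51.45/7.94 = 6.4798.

6.4798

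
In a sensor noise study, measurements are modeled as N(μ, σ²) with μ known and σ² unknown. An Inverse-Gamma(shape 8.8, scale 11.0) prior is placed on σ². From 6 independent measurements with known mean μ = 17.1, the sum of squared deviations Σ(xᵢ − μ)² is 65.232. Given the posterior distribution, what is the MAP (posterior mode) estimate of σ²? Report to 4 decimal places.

3.4075

With known mean μ and an Inverse-Gamma(α, β) prior on σ², the Normal likelihood is conjugate: posterior is Inv-Gamma(α + n/2, β + Σ(xᵢ−μ)²/2).
Posterior: Inv-Gamma(8.8 + 6/2, 11.0 + 65.232/2) = Inv-Gamma(11.80, 43.6160).
Mode = β/(α+1) = 43.6160/12.80 = 3.4075.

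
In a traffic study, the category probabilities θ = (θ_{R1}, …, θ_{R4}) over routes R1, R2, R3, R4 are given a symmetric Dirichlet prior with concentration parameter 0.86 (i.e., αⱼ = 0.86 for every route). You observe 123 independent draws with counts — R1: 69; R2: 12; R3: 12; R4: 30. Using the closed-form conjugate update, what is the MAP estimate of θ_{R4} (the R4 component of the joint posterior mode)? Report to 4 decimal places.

The Dirichlet prior is conjugate to the Multinomial likelihood: each posterior αⱼ = prior αⱼ + observed count nⱼ.
Posterior concentration: (69.86, 12.86, 12.86, 30.86), total = 126.44.
Joint mode component: (α_{R4}−1)/(Σα−K) = 29.86/122.44 = 0.2439.

0.2439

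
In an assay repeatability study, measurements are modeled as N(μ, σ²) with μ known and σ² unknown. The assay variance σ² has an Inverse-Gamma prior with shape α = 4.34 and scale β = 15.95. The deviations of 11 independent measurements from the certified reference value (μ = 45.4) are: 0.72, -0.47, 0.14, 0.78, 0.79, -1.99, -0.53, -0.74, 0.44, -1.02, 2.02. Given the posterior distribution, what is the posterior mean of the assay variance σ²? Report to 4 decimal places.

With known mean μ and an Inverse-Gamma(α, β) prior on σ², the Normal likelihood is conjugate: posterior is Inv-Gamma(α + n/2, β + Σ(xᵢ−μ)²/2).
Σ(xᵢ−μ)² = (0.72)² + (-0.47)² + (0.14)² + (0.78)² + (0.79)² + (-1.99)² + (-0.53)² + (-0.74)² + (0.44)² + (-1.02)² + (2.02)² = 12.0944.
Posterior: Inv-Gamma(4.34 + 11/2, 15.95 + 12.0944/2) = Inv-Gamma(9.84, 21.99720).
E[σ²|data] = β/(α−1) = 21.99720/8.84 = 2.4884.

2.4884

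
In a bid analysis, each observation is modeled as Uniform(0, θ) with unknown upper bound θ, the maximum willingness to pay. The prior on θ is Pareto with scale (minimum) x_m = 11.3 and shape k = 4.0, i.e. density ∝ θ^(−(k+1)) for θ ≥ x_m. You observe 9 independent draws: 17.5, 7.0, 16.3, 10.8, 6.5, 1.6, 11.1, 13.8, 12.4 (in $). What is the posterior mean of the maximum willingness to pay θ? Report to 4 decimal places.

A Pareto(scale x_m, shape k) prior on the upper bound θ of Uniform(0, θ) is conjugate: posterior is Pareto(max(x_m, max xᵢ), k + n).
Sample maximum = 17.5; prior scale x_m = 11.3 → posterior scale = max = 17.5.
Posterior shape = 4.0 + 9 = 13.0.
E[θ|data] = k·x_m/(k−1) = 13.0·17.5/12.0 = 18.9583.

18.9583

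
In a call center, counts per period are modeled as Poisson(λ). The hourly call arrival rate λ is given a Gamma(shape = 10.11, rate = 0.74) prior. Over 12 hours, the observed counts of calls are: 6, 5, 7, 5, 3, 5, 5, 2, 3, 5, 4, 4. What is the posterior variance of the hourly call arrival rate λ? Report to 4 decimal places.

With a Gamma(shape α, rate β) prior, the Poisson likelihood is conjugate: the posterior is Gamma(α + ΣXᵢ, β + n).
Sum of counts S = 54 over n = 12 hours.
Posterior: Gamma(α+S, β+n) = Gamma(10.11+54, 0.74+12) = Gamma(64.11, 12.74).
Var = α/β² = 64.11/12.74² = 0.3950.

0.3950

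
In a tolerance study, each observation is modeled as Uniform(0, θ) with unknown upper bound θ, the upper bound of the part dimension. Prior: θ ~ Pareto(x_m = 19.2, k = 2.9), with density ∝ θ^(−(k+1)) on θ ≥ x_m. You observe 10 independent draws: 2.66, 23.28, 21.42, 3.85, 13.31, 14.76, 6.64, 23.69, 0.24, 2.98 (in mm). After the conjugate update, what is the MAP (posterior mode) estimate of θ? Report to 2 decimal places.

A Pareto(scale x_m, shape k) prior on the upper bound θ of Uniform(0, θ) is conjugate: posterior is Pareto(max(x_m, max xᵢ), k + n).
Sample maximum = 23.69; prior scale x_m = 19.2 → posterior scale = max = 23.69.
Posterior shape = 2.9 + 10 = 12.9.
The Pareto density is decreasing on [x_m, ∞), so the mode is x_m = 23.69.

23.69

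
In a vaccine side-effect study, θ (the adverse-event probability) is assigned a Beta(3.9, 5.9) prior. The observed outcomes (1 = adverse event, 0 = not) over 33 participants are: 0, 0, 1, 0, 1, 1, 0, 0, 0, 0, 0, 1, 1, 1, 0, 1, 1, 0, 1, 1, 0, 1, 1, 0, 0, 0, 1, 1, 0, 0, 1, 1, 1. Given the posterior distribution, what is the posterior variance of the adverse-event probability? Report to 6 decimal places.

0.005705

The Beta prior is conjugate to a Binomial/Bernoulli likelihood; the update adds successes to α and failures to β.
Posterior: Beta(α+k, β+n−k) = Beta(3.9+17, 5.9+16) = Beta(20.9, 21.9).
Var = αβ/((α+β)²(α+β+1)) = 20.9·21.9/(42.8²·43.8) = 0.005705.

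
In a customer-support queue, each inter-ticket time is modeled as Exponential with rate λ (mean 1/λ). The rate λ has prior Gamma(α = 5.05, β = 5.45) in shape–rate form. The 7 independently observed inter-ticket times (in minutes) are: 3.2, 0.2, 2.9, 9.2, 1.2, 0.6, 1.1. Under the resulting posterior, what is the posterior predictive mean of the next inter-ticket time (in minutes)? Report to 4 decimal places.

2.1584

With a Gamma(shape α, rate β) prior on the exponential rate λ, the posterior after n observations with total T = Σxᵢ is Gamma(α+n, β+T).
Sum of observations T = 18.4 minutes; n = 7.
Posterior: Gamma(5.05+7, 5.45+18.4) = Gamma(12.05, 23.85).
The predictive distribution for the next observation is Lomax; its mean is β/(α−1) = 23.85/11.05 = 2.1584.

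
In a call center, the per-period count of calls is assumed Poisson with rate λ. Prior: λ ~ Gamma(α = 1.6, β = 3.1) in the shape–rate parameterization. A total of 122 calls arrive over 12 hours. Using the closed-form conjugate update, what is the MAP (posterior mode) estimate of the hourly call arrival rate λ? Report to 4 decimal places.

With a Gamma(shape α, rate β) prior, the Poisson likelihood is conjugate: the posterior is Gamma(α + ΣXᵢ, β + n).
Posterior: Gamma(α+S, β+n) = Gamma(1.6+122, 3.1+12) = Gamma(123.6, 15.1).
Mode of Gamma(α,β) for α≥1 is (α−1)/β = 122.6/15.1 = 8.1192.

8.1192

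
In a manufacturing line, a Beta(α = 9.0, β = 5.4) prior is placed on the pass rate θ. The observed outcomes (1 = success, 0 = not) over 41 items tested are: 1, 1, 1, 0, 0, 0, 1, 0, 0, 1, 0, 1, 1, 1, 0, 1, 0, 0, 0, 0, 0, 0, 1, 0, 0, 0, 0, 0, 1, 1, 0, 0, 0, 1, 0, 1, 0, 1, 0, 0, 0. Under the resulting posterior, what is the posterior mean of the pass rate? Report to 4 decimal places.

0.4332

The Beta prior is conjugate to a Binomial/Bernoulli likelihood; the update adds successes to α and failures to β.
Posterior: Beta(α+k, β+n−k) = Beta(9.0+15, 5.4+26) = Beta(24.0, 31.4).
Posterior mean = α/(α+β) = 24.0/55.4 = 0.4332.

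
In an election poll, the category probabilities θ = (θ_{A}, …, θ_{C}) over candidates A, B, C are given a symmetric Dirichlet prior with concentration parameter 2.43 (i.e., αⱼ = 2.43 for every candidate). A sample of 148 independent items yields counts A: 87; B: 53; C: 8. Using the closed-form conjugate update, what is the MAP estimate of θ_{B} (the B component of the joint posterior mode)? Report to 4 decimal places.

0.3574

The Dirichlet prior is conjugate to the Multinomial likelihood: each posterior αⱼ = prior αⱼ + observed count nⱼ.
Posterior concentration: (89.43, 55.43, 10.43), total = 155.29.
Joint mode component: (α_{B}−1)/(Σα−K) = 54.43/152.29 = 0.3574.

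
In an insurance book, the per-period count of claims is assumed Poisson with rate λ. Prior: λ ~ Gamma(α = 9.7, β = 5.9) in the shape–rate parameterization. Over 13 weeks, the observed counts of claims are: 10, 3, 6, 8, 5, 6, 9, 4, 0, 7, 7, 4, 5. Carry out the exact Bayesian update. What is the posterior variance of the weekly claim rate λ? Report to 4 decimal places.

0.2343

With a Gamma(shape α, rate β) prior, the Poisson likelihood is conjugate: the posterior is Gamma(α + ΣXᵢ, β + n).
Sum of counts S = 74 over n = 13 weeks.
Posterior: Gamma(α+S, β+n) = Gamma(9.7+74, 5.9+13) = Gamma(83.7, 18.9).
Var = α/β² = 83.7/18.9² = 0.2343.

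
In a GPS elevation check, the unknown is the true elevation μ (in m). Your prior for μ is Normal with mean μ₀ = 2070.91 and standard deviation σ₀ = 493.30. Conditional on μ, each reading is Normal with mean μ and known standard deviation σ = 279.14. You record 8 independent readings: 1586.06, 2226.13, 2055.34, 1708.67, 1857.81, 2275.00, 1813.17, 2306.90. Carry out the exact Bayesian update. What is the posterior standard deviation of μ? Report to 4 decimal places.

96.7732

For Normal data with known variance σ², a Normal(μ₀, σ₀²) prior on μ is conjugate. Posterior precision = 1/σ₀² + n/σ²; posterior mean is the precision-weighted average of μ₀ and x̄.
σ₀² = 493.30² = 243344.89, σ² = 279.14² = 77919.1396; σ² + n·σ₀² = 77919.1396 + 8·243344.89 = 2024678.2596.
Posterior precision = 1/σ₀² + n/σ² = 1/243344.89 + 8/77919.1396 = (σ² + n·σ₀²)/(σ₀²σ²) = 2024678.2596/(243344.89·77919.1396); posterior variance σₙ² = σ₀²σ²/(σ² + n·σ₀²) = 243344.89·77919.1396/2024678.2596 = 9365.055591.
Posterior SD = √σₙ² = √(243344.89·77919.1396/2024678.2596) = 96.7732.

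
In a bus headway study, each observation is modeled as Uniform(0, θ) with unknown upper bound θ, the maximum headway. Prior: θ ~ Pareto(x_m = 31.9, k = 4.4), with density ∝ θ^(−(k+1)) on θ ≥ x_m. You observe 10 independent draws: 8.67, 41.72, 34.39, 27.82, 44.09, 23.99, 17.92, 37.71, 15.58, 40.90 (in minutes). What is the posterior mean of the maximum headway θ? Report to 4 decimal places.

A Pareto(scale x_m, shape k) prior on the upper bound θ of Uniform(0, θ) is conjugate: posterior is Pareto(max(x_m, max xᵢ), k + n).
Sample maximum = 44.09; prior scale x_m = 31.9 → posterior scale = max = 44.09.
Posterior shape = 4.4 + 10 = 14.4.
E[θ|data] = k·x_m/(k−1) = 14.4·44.09/13.4 = 47.3803.

47.3803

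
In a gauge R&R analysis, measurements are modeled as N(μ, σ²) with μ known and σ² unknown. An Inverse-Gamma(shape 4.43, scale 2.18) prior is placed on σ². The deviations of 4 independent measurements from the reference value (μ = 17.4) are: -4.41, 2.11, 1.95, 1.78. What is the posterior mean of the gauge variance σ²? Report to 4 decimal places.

3.2441

With known mean μ and an Inverse-Gamma(α, β) prior on σ², the Normal likelihood is conjugate: posterior is Inv-Gamma(α + n/2, β + Σ(xᵢ−μ)²/2).
Σ(xᵢ−μ)² = (-4.41)² + (2.11)² + (1.95)² + (1.78)² = 30.8711.
Posterior: Inv-Gamma(4.43 + 4/2, 2.18 + 30.8711/2) = Inv-Gamma(6.43, 17.61555).
E[σ²|data] = β/(α−1) = 17.61555/5.43 = 3.2441.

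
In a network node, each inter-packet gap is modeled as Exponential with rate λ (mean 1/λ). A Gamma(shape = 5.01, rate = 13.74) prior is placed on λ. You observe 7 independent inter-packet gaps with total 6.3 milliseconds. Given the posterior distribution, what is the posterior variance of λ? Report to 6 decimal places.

0.029905

With a Gamma(shape α, rate β) prior on the exponential rate λ, the posterior after n observations with total T = Σxᵢ is Gamma(α+n, β+T).
Posterior: Gamma(5.01+7, 13.74+6.3) = Gamma(12.01, 20.04).
Var = α/β² = 0.029905.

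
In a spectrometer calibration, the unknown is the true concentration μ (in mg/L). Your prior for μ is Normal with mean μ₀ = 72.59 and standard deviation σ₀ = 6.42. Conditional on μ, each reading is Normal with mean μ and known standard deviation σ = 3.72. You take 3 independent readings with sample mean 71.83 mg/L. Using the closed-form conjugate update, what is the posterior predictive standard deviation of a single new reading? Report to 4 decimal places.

4.2411

For Normal data with known variance σ², a Normal(μ₀, σ₀²) prior on μ is conjugate. Posterior precision = 1/σ₀² + n/σ²; posterior mean is the precision-weighted average of μ₀ and x̄.
σ₀² = 6.42² = 41.2164, σ² = 3.72² = 13.8384; σ² + n·σ₀² = 13.8384 + 3·41.2164 = 137.4876.
Posterior precision = 1/σ₀² + n/σ² = 1/41.2164 + 3/13.8384 = (σ² + n·σ₀²)/(σ₀²σ²) = 137.4876/(41.2164·13.8384); posterior variance σₙ² = σ₀²σ²/(σ² + n·σ₀²) = 41.2164·13.8384/137.4876 = 4.148513.
Predictive variance for one new observation = σₙ² + σ² = 41.2164·13.8384/137.4876 + 13.8384 = σ²·(σ₀² + 137.4876)/137.4876 = 13.8384·178.704/137.4876 = 17.986913; SD = √(13.8384·178.704/137.4876) = 4.2411.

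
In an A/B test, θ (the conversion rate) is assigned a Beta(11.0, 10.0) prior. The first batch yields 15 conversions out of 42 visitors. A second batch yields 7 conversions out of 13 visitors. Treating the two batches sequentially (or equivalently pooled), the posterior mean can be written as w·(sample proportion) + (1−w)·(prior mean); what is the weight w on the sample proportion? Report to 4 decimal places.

0.7237

The Beta prior is conjugate to a Binomial/Bernoulli likelihood; the update adds successes to α and failures to β.
Total number of visitors: n = 42 + 13 = 55.
Posterior mean = (α₀+k)/(α₀+β₀+n) = [n/(α₀+β₀+n)]·(k/n) + [(α₀+β₀)/(α₀+β₀+n)]·α₀/(α₀+β₀), so only n and the prior enter the weight.
The weight on the data is w = n/(α₀+β₀+n) = 55/(11.0+10.0+55) = 55/76.0 = 0.7237.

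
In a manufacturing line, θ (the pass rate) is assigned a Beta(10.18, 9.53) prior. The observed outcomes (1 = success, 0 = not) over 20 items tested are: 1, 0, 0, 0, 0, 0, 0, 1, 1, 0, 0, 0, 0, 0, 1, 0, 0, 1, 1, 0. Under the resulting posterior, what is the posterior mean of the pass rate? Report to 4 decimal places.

0.4075

The Beta prior is conjugate to a Binomial/Bernoulli likelihood; the update adds successes to α and failures to β.
Posterior: Beta(α+k, β+n−k) = Beta(10.18+6, 9.53+14) = Beta(16.18, 23.53).
Posterior mean = α/(α+β) = 16.18/39.71 = 0.4075.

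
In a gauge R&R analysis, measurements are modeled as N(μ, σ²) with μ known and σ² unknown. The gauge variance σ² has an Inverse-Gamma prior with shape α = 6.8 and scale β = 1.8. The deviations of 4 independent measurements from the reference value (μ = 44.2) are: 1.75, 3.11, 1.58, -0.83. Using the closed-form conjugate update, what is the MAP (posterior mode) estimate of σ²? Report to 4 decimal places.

0.9959

With known mean μ and an Inverse-Gamma(α, β) prior on σ², the Normal likelihood is conjugate: posterior is Inv-Gamma(α + n/2, β + Σ(xᵢ−μ)²/2).
Σ(xᵢ−μ)² = (1.75)² + (3.11)² + (1.58)² + (-0.83)² = 15.9199.
Posterior: Inv-Gamma(6.8 + 4/2, 1.8 + 15.9199/2) = Inv-Gamma(8.80, 9.75995).
Mode = β/(α+1) = 9.75995/9.80 = 0.9959.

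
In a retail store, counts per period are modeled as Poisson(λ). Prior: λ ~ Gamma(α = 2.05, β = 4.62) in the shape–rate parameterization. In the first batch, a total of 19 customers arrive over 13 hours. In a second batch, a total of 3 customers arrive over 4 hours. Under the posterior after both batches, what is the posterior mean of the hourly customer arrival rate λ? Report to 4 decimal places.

1.1124

With a Gamma(shape α, rate β) prior, the Poisson likelihood is conjugate: the posterior is Gamma(α + ΣXᵢ, β + n).
After batch 1: Gamma(α+S, β+n) = Gamma(2.05+19, 4.62+13) = Gamma(21.05, 17.62).
After batch 2: Gamma(α+S, β+n) = Gamma(21.05+3, 17.62+4) = Gamma(24.05, 21.62).
Posterior mean = α/β = 24.05/21.62 = 1.1124.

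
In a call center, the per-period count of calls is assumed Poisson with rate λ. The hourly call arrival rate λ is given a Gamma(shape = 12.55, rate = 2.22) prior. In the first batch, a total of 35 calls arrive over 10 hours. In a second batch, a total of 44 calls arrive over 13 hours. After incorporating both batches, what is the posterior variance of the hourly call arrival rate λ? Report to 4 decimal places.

With a Gamma(shape α, rate β) prior, the Poisson likelihood is conjugate: the posterior is Gamma(α + ΣXᵢ, β + n).
After batch 1: Gamma(α+S, β+n) = Gamma(12.55+35, 2.22+10) = Gamma(47.55, 12.22).
After batch 2: Gamma(α+S, β+n) = Gamma(47.55+44, 12.22+13) = Gamma(91.55, 25.22).
Var = α/β² = 91.55/25.22² = 0.1439.

0.1439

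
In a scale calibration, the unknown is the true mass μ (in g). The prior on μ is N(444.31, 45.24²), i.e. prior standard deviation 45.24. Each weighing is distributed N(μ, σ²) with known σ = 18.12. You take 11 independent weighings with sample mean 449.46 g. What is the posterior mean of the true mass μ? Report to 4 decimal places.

449.3860

For Normal data with known variance σ², a Normal(μ₀, σ₀²) prior on μ is conjugate. Posterior precision = 1/σ₀² + n/σ²; posterior mean is the precision-weighted average of μ₀ and x̄.
n·x̄ = 11·449.46 = 4944.06.
σ₀² = 45.24² = 2046.6576, σ² = 18.12² = 328.3344; σ² + n·σ₀² = 328.3344 + 11·2046.6576 = 22841.568.
Posterior mean = (μ₀/σ₀² + n·x̄/σ²)/(1/σ₀² + n/σ²) = (σ²·μ₀ + σ₀²·n·x̄)/(σ² + n·σ₀²) = (328.3344·444.31 + 2046.6576·4944.06)/22841.568 = 10264680.23112/22841.568 = 449.3860.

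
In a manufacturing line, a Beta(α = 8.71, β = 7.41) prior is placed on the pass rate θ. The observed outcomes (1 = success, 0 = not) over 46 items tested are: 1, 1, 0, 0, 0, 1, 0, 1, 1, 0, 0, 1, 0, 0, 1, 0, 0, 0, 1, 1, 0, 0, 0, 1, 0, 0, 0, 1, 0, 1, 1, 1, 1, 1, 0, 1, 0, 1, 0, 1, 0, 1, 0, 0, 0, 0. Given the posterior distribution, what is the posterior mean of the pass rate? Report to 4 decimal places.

0.4622

The Beta prior is conjugate to a Binomial/Bernoulli likelihood; the update adds successes to α and failures to β.
Posterior: Beta(α+k, β+n−k) = Beta(8.71+20, 7.41+26) = Beta(28.71, 33.41).
Posterior mean = α/(α+β) = 28.71/62.12 = 0.4622.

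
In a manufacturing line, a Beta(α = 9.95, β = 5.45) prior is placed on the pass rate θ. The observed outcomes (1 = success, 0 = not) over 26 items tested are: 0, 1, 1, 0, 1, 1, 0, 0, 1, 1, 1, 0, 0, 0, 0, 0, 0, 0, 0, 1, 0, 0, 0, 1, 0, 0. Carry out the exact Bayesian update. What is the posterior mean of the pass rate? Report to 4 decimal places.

0.4577

The Beta prior is conjugate to a Binomial/Bernoulli likelihood; the update adds successes to α and failures to β.
Posterior: Beta(α+k, β+n−k) = Beta(9.95+9, 5.45+17) = Beta(18.95, 22.45).
Posterior mean = α/(α+β) = 18.95/41.40 = 0.4577.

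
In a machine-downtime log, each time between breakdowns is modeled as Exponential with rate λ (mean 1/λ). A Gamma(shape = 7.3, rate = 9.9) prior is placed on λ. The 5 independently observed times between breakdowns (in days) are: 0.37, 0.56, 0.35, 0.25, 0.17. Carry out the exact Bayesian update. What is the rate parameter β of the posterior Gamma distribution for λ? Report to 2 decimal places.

With a Gamma(shape α, rate β) prior on the exponential rate λ, the posterior after n observations with total T = Σxᵢ is Gamma(α+n, β+T).
Sum of observations T = 1.70 days; n = 5.
Posterior: Gamma(7.3+5, 9.9+1.70) = Gamma(12.3, 11.60).
Posterior β = 11.60.

11.60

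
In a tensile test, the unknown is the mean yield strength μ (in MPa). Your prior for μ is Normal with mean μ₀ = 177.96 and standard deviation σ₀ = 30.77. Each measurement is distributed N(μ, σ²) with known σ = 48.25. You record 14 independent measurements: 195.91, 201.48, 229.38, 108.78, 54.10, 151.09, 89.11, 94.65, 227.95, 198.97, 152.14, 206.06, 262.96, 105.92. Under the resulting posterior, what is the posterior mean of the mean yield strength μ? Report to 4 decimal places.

For Normal data with known variance σ², a Normal(μ₀, σ₀²) prior on μ is conjugate. Posterior precision = 1/σ₀² + n/σ²; posterior mean is the precision-weighted average of μ₀ and x̄.
Σxᵢ = 195.91 + 201.48 + 229.38 + 108.78 + 54.10 + 151.09 + 89.11 + 94.65 + 227.95 + 198.97 + 152.14 + 206.06 + 262.96 + 105.92 = 2278.5, so n·x̄ = 2278.5.
σ₀² = 30.77² = 946.7929, σ² = 48.25² = 2328.0625; σ² + n·σ₀² = 2328.0625 + 14·946.7929 = 15583.1631.
Posterior mean = (μ₀/σ₀² + n·x̄/σ²)/(1/σ₀² + n/σ²) = (σ²·μ₀ + σ₀²·n·x̄)/(σ² + n·σ₀²) = (2328.0625·177.96 + 946.7929·2278.5)/15583.1631 = 2571569.62515/15583.1631 = 165.0223.

165.0223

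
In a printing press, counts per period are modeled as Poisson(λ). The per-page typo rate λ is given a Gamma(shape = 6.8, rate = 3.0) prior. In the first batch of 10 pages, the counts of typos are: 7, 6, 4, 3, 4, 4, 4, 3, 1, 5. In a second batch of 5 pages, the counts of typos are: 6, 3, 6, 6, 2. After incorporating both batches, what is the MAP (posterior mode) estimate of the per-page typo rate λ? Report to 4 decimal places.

3.8778

With a Gamma(shape α, rate β) prior, the Poisson likelihood is conjugate: the posterior is Gamma(α + ΣXᵢ, β + n).
Batch 1: sum of counts S = 41 over n = 10 pages.
After batch 1: Gamma(α+S, β+n) = Gamma(6.8+41, 3.0+10) = Gamma(47.8, 13.0).
Batch 2: sum of counts S = 23 over n = 5 pages.
After batch 2: Gamma(α+S, β+n) = Gamma(47.8+23, 13.0+5) = Gamma(70.8, 18.0).
Mode of Gamma(α,β) for α≥1 is (α−1)/β = 69.8/18.0 = 3.8778.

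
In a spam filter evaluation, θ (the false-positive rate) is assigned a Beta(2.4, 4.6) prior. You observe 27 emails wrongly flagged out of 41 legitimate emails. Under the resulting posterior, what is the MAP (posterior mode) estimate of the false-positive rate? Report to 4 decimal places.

The Beta prior is conjugate to a Binomial/Bernoulli likelihood; the update adds successes to α and failures to β.
Posterior: Beta(α+k, β+n−k) = Beta(2.4+27, 4.6+14) = Beta(29.4, 18.6).
Mode of Beta(a,b) for a,b>1 is (a−1)/(a+b−2) = 28.4/46.0 = 0.6174.

0.6174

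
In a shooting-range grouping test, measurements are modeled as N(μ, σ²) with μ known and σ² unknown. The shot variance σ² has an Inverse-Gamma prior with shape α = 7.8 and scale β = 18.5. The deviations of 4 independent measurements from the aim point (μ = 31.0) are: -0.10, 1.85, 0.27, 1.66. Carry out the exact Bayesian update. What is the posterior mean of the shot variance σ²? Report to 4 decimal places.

With known mean μ and an Inverse-Gamma(α, β) prior on σ², the Normal likelihood is conjugate: posterior is Inv-Gamma(α + n/2, β + Σ(xᵢ−μ)²/2).
Σ(xᵢ−μ)² = (-0.10)² + (1.85)² + (0.27)² + (1.66)² = 6.2610.
Posterior: Inv-Gamma(7.8 + 4/2, 18.5 + 6.2610/2) = Inv-Gamma(9.80, 21.63050).
E[σ²|data] = β/(α−1) = 21.63050/8.80 = 2.4580.

2.4580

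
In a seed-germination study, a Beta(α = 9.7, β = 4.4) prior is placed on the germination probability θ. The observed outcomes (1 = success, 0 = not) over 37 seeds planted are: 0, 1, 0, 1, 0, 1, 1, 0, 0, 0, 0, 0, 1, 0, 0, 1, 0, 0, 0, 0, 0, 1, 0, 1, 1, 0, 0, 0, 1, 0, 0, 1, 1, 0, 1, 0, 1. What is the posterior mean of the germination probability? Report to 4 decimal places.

The Beta prior is conjugate to a Binomial/Bernoulli likelihood; the update adds successes to α and failures to β.
Posterior: Beta(α+k, β+n−k) = Beta(9.7+14, 4.4+23) = Beta(23.7, 27.4).
Posterior mean = α/(α+β) = 23.7/51.1 = 0.4638.

0.4638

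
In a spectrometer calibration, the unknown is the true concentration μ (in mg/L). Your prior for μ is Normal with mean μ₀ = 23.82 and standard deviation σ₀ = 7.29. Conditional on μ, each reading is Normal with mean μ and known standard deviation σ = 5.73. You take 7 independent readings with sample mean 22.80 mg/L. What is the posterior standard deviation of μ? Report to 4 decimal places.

2.0761

For Normal data with known variance σ², a Normal(μ₀, σ₀²) prior on μ is conjugate. Posterior precision = 1/σ₀² + n/σ²; posterior mean is the precision-weighted average of μ₀ and x̄.
σ₀² = 7.29² = 53.1441, σ² = 5.73² = 32.8329; σ² + n·σ₀² = 32.8329 + 7·53.1441 = 404.8416.
Posterior precision = 1/σ₀² + n/σ² = 1/53.1441 + 7/32.8329 = (σ² + n·σ₀²)/(σ₀²σ²) = 404.8416/(53.1441·32.8329); posterior variance σₙ² = σ₀²σ²/(σ² + n·σ₀²) = 53.1441·32.8329/404.8416 = 4.310019.
Posterior SD = √σₙ² = √(53.1441·32.8329/404.8416) = 2.0761.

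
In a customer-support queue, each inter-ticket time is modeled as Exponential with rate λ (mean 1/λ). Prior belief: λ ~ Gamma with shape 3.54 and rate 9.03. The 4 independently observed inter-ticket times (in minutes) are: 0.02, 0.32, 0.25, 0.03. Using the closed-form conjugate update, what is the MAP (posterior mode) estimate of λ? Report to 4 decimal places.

0.6777

With a Gamma(shape α, rate β) prior on the exponential rate λ, the posterior after n observations with total T = Σxᵢ is Gamma(α+n, β+T).
Sum of observations T = 0.62 minutes; n = 4.
Posterior: Gamma(3.54+4, 9.03+0.62) = Gamma(7.54, 9.65).
Mode = (α−1)/β = 0.6777.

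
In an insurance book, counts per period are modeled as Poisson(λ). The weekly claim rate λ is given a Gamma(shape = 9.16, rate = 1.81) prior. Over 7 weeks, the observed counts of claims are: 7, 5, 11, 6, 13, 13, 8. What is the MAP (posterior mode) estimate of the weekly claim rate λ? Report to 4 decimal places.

With a Gamma(shape α, rate β) prior, the Poisson likelihood is conjugate: the posterior is Gamma(α + ΣXᵢ, β + n).
Sum of counts S = 63 over n = 7 weeks.
Posterior: Gamma(α+S, β+n) = Gamma(9.16+63, 1.81+7) = Gamma(72.16, 8.81).
Mode of Gamma(α,β) for α≥1 is (α−1)/β = 71.16/8.81 = 8.0772.

8.0772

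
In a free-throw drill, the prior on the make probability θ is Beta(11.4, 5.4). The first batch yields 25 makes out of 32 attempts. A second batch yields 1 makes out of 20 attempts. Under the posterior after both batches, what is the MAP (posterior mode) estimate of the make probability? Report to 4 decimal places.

0.5449

The Beta prior is conjugate to a Binomial/Bernoulli likelihood; the update adds successes to α and failures to β.
After batch 1: Beta(11.4+25, 5.4+7) = Beta(36.4, 12.4).
After batch 2: Beta(36.4+1, 12.4+19) = Beta(37.4, 31.4).
Mode of Beta(a,b) for a,b>1 is (a−1)/(a+b−2) = 36.4/66.8 = 0.5449.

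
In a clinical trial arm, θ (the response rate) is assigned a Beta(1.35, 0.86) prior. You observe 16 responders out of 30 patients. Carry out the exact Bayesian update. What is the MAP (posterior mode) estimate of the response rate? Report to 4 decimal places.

0.5412

The Beta prior is conjugate to a Binomial/Bernoulli likelihood; the update adds successes to α and failures to β.
Posterior: Beta(α+k, β+n−k) = Beta(1.35+16, 0.86+14) = Beta(17.35, 14.86).
Mode of Beta(a,b) for a,b>1 is (a−1)/(a+b−2) = 16.35/30.21 = 0.5412.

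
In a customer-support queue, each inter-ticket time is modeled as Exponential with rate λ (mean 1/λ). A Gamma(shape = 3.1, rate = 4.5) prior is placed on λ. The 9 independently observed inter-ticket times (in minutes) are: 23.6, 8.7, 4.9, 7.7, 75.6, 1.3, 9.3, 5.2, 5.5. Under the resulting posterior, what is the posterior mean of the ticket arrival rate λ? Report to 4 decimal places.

0.0827

With a Gamma(shape α, rate β) prior on the exponential rate λ, the posterior after n observations with total T = Σxᵢ is Gamma(α+n, β+T).
Sum of observations T = 141.8 minutes; n = 9.
Posterior: Gamma(3.1+9, 4.5+141.8) = Gamma(12.1, 146.3).
Posterior mean of λ = α/β = 12.1/146.3 = 0.0827.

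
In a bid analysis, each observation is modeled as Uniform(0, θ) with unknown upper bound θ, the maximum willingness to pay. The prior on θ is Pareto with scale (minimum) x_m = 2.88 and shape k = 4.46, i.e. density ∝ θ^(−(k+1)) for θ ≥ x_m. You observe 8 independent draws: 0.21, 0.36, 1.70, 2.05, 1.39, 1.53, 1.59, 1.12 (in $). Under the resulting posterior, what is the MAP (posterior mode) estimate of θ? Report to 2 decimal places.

A Pareto(scale x_m, shape k) prior on the upper bound θ of Uniform(0, θ) is conjugate: posterior is Pareto(max(x_m, max xᵢ), k + n).
Sample maximum = 2.05; prior scale x_m = 2.88 → posterior scale = max = 2.88.
Posterior shape = 4.46 + 8 = 12.46.
The Pareto density is decreasing on [x_m, ∞), so the mode is x_m = 2.88.

2.88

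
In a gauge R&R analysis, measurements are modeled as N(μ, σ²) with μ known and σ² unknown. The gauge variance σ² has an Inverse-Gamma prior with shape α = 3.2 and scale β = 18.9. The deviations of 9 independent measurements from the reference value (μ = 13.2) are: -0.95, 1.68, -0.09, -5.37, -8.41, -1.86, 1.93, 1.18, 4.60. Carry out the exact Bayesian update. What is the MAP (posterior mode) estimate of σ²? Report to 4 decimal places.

With known mean μ and an Inverse-Gamma(α, β) prior on σ², the Normal likelihood is conjugate: posterior is Inv-Gamma(α + n/2, β + Σ(xᵢ−μ)²/2).
Σ(xᵢ−μ)² = (-0.95)² + (1.68)² + (-0.09)² + (-5.37)² + (-8.41)² + (-1.86)² + (1.93)² + (1.18)² + (4.60)² = 133.0349.
Posterior: Inv-Gamma(3.2 + 9/2, 18.9 + 133.0349/2) = Inv-Gamma(7.70, 85.41745).
Mode = β/(α+1) = 85.41745/8.70 = 9.8181.

9.8181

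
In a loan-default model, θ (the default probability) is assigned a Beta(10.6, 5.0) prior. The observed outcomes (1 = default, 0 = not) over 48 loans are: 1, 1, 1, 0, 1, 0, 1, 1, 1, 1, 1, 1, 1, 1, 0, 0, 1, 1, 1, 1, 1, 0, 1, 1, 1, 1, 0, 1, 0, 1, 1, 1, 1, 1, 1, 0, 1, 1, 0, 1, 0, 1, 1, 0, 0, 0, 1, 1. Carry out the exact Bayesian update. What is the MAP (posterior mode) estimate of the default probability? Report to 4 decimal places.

The Beta prior is conjugate to a Binomial/Bernoulli likelihood; the update adds successes to α and failures to β.
Posterior: Beta(α+k, β+n−k) = Beta(10.6+35, 5.0+13) = Beta(45.6, 18.0).
Mode of Beta(a,b) for a,b>1 is (a−1)/(a+b−2) = 44.6/61.6 = 0.7240.

0.7240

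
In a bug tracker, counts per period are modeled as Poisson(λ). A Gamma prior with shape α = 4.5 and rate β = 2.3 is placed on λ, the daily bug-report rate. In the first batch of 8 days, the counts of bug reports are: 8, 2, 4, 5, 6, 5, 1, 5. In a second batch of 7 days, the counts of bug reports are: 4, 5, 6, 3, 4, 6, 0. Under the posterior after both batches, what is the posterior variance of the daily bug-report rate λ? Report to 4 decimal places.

0.2289

With a Gamma(shape α, rate β) prior, the Poisson likelihood is conjugate: the posterior is Gamma(α + ΣXᵢ, β + n).
Batch 1: sum of counts S = 36 over n = 8 days.
After batch 1: Gamma(α+S, β+n) = Gamma(4.5+36, 2.3+8) = Gamma(40.5, 10.3).
Batch 2: sum of counts S = 28 over n = 7 days.
After batch 2: Gamma(α+S, β+n) = Gamma(40.5+28, 10.3+7) = Gamma(68.5, 17.3).
Var = α/β² = 68.5/17.3² = 0.2289.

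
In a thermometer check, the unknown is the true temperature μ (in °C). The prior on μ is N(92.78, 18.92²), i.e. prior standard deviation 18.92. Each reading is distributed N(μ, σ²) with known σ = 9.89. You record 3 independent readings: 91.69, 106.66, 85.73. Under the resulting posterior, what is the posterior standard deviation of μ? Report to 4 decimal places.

5.4665

For Normal data with known variance σ², a Normal(μ₀, σ₀²) prior on μ is conjugate. Posterior precision = 1/σ₀² + n/σ²; posterior mean is the precision-weighted average of μ₀ and x̄.
σ₀² = 18.92² = 357.9664, σ² = 9.89² = 97.8121; σ² + n·σ₀² = 97.8121 + 3·357.9664 = 1171.7113.
Posterior precision = 1/σ₀² + n/σ² = 1/357.9664 + 3/97.8121 = (σ² + n·σ₀²)/(σ₀²σ²) = 1171.7113/(357.9664·97.8121); posterior variance σₙ² = σ₀²σ²/(σ² + n·σ₀²) = 357.9664·97.8121/1171.7113 = 29.882314.
Posterior SD = √σₙ² = √(357.9664·97.8121/1171.7113) = 5.4665.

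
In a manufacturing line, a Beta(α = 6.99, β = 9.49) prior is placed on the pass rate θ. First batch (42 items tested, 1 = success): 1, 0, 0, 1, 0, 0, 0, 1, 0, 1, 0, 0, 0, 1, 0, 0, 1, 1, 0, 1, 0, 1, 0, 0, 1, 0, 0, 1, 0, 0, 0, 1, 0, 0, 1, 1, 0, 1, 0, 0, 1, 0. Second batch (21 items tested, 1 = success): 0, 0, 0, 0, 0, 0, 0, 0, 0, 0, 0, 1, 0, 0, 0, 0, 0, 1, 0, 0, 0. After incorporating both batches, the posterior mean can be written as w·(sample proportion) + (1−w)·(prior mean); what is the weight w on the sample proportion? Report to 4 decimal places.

0.7927

The Beta prior is conjugate to a Binomial/Bernoulli likelihood; the update adds successes to α and failures to β.
Total number of items tested: n = 42 + 21 = 63.
Posterior mean = (α₀+k)/(α₀+β₀+n) = [n/(α₀+β₀+n)]·(k/n) + [(α₀+β₀)/(α₀+β₀+n)]·α₀/(α₀+β₀), so only n and the prior enter the weight.
The weight on the data is w = n/(α₀+β₀+n) = 63/(6.99+9.49+63) = 63/79.48 = 0.7927.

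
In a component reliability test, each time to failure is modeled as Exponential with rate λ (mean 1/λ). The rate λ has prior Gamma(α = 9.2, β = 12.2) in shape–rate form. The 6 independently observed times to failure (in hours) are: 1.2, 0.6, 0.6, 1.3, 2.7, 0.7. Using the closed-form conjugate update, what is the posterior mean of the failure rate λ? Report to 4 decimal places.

With a Gamma(shape α, rate β) prior on the exponential rate λ, the posterior after n observations with total T = Σxᵢ is Gamma(α+n, β+T).
Sum of observations T = 7.1 hours; n = 6.
Posterior: Gamma(9.2+6, 12.2+7.1) = Gamma(15.2, 19.3).
Posterior mean of λ = α/β = 15.2/19.3 = 0.7876.

0.7876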